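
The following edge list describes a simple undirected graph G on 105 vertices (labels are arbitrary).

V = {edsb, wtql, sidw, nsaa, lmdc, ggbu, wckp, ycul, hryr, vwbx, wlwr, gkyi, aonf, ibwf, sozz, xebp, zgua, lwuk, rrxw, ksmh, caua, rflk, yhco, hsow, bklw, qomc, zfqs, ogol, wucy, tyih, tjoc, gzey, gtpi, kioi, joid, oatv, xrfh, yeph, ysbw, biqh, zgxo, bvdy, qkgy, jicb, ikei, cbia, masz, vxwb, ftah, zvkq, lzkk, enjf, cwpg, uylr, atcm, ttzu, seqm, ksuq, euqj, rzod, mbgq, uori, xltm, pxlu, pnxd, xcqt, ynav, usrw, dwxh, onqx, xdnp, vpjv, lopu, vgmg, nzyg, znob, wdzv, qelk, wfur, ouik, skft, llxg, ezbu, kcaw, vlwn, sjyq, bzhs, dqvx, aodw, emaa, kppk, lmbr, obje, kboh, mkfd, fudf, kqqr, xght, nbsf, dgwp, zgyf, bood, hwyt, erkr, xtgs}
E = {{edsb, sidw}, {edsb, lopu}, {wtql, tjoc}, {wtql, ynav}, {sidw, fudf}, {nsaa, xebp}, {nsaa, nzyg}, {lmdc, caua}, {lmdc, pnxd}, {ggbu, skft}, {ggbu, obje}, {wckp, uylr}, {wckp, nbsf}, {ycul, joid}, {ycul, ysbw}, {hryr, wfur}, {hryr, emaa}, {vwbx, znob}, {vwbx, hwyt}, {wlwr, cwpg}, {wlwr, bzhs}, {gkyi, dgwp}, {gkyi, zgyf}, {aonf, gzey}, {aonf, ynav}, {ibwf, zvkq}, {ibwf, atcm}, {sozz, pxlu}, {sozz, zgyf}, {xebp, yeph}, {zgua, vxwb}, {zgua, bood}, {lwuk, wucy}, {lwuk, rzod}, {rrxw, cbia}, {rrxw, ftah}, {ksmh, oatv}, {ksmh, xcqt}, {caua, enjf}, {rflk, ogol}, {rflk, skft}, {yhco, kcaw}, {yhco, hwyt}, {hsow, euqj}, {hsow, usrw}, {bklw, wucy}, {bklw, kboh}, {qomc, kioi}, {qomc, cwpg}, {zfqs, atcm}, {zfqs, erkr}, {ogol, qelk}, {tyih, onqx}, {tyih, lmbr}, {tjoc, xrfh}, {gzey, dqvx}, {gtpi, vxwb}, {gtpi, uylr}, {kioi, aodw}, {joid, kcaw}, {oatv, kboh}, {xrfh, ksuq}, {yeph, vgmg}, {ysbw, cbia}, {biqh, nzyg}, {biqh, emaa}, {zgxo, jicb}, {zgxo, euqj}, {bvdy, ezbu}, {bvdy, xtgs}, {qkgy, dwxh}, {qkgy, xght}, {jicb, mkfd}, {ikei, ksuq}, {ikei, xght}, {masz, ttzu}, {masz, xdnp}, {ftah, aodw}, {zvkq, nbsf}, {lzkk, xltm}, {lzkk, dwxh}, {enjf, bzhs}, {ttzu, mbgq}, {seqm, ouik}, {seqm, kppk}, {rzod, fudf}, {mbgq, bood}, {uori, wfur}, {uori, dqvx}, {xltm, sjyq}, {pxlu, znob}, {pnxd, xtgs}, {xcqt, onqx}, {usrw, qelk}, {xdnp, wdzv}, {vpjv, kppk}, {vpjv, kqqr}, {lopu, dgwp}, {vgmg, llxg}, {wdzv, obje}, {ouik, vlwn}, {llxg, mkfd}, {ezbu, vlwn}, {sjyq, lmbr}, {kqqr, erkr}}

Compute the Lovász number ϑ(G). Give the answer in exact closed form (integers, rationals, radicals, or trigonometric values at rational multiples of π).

deg(aonf) = 2; N(aonf) = {gzey, ynav}.
deg(gtpi) = 2; N(gtpi) = {vxwb, uylr}.
Vertex ycul has 2 neighbors: joid, ysbw.
Vertex tyih has 2 neighbors: onqx, lmbr.
Every vertex has degree 2 (N=105); the odd cycle C_{105}.
spec(A) ≈ [2.0, 1.996, 1.986, 1.968, 1.943, 1.911, 1.872, 1.827, 1.775, 1.717, 1.652, 1.582, 1.506, 1.425, 1.338, 1.247, 1.151, 1.051, 0.948, 0.841, 0.731, 0.618, 0.503, 0.387, 0.268, 0.149, 0.03, -0.09, -0.209, -0.328, -0.445, -0.561, -0.675, -0.786, -0.895, -1.0, -1.102, -1.2, -1.293, -1.382, -1.466, -1.545, -1.618, -1.685, -1.747, -1.802, -1.851, -1.893, -1.928, -1.956, -1.978, -1.992, -1.999] (distinct, 3 d.p.).
With N=105: ϑ(G) = 105·(-(-1)*2*cos(pi/105))/(2−(-2*cos(pi/105))) = 105*cos(pi/105)/(cos(pi/105) + 1).
≈ 52.4882 (to 4 d.p.).
Sandwich: α(G)=52 ≤ ϑ(G)=105*cos(pi/105)/(cos(pi/105) + 1) ≤ χ(Ḡ)=53 (both strict).

105*cos(pi/105)/(cos(pi/105) + 1)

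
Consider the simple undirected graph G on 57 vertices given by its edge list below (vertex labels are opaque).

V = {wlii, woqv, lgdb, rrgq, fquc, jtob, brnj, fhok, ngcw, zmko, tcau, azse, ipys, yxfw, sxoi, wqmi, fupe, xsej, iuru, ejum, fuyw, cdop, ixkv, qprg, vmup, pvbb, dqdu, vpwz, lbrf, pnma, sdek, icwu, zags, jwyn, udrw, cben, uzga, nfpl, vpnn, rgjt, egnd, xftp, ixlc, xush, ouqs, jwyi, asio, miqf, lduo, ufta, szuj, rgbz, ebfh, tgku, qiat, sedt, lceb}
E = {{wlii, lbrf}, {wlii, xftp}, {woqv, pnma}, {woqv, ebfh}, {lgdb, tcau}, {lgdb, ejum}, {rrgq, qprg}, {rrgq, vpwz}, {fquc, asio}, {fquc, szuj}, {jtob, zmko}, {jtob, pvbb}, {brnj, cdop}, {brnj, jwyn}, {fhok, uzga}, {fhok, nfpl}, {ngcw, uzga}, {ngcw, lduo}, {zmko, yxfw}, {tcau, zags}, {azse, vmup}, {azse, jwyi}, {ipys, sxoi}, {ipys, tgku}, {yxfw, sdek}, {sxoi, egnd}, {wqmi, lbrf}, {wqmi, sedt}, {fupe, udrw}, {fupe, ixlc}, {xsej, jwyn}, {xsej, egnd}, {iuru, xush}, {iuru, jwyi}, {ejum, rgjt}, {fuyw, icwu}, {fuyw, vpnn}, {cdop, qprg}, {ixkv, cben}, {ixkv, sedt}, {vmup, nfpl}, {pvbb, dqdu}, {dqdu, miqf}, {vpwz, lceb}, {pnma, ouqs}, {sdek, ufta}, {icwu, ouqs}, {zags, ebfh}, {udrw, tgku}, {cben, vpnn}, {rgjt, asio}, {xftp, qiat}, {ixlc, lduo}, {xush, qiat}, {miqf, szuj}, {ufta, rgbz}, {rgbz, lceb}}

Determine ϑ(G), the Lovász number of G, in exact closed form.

Vertex dqdu has 2 neighbors: pvbb, miqf.
N(rgjt) = {ejum, asio}, |N(rgjt)| = 2.
N(pvbb) = {jtob, dqdu}, |N(pvbb)| = 2.
Vertex fhok has 2 neighbors: uzga, nfpl.
57-vertex 2-regular graph: the odd cycle C_{57}.
A has 29 distinct eigenvalues ≈ [2.0, 1.9879, 1.9516, 1.8916, 1.8087, 1.7038, 1.5783, 1.4336, 1.2714, 1.0939, 0.9031, 0.7013, 0.491, 0.2747, 0.0551, -0.1652, -0.3834, -0.597, -0.8034, -1.0, -1.1845, -1.3546, -1.5082, -1.6436, -1.7589, -1.853, -1.9245, -1.9727, -1.997].
λ_max=2, λ_min=-2*cos(pi/57); ϑ = −57·λ_min/(λ_max−λ_min) = 57*cos(pi/57)/(cos(pi/57) + 1).
≈ 28.47835 (to 5 d.p.).
28 ≤ 57*cos(pi/57)/(cos(pi/57) + 1) ≤ 29: both strict.

57*cos(pi/57)/(cos(pi/57) + 1)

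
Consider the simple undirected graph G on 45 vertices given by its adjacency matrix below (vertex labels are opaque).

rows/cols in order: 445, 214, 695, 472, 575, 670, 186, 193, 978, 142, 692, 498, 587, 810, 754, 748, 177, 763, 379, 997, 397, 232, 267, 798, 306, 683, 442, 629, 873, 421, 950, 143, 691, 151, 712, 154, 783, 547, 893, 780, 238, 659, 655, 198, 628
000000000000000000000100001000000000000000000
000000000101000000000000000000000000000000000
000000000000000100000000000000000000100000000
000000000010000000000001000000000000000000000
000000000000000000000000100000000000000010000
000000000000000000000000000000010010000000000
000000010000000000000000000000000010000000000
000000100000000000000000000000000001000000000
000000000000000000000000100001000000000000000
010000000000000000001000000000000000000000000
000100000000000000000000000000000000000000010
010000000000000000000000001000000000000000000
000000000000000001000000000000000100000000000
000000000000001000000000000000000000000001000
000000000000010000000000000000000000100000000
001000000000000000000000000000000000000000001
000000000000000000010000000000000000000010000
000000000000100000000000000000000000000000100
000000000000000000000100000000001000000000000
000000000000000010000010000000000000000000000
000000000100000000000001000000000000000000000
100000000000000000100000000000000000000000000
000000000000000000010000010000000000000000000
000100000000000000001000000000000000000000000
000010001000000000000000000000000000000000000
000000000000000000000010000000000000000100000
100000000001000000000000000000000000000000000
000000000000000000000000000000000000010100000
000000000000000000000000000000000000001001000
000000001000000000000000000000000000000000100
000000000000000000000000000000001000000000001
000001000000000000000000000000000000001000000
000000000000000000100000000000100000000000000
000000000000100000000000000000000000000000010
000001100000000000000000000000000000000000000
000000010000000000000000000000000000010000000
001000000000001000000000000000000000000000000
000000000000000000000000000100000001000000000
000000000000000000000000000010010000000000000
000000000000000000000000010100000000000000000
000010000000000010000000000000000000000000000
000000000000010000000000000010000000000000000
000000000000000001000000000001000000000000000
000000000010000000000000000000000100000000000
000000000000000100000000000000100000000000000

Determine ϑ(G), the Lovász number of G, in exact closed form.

Vertex 692 has 2 neighbors: 472, 198.
Vertex 142 has 2 neighbors: 214, 397.
N(143) = {670, 893}, |N(143)| = 2.
N(232) = {445, 379}, |N(232)| = 2.
Every vertex has degree 2 (N=45); a single 45-cycle (edge-transitive).
A has 23 distinct eigenvalues ≈ [2.0, 1.981, 1.923, 1.827, 1.696, 1.532, 1.338, 1.118, 0.877, 0.618, 0.347, 0.07, -0.209, -0.484, -0.749, -1.0, -1.231, -1.439, -1.618, -1.766, -1.879, -1.956, -1.995].
ϑ = −N·λ_min/(λ_max−λ_min) = −45·(-2*cos(pi/45))/(2−(-2*cos(pi/45))) = 45*cos(pi/45)/(cos(pi/45) + 1).
Numerically 22.472562147.
Sandwich: α(G)=22 ≤ ϑ(G)=45*cos(pi/45)/(cos(pi/45) + 1) ≤ χ(Ḡ)=23 (both strict).

45*cos(pi/45)/(cos(pi/45) + 1)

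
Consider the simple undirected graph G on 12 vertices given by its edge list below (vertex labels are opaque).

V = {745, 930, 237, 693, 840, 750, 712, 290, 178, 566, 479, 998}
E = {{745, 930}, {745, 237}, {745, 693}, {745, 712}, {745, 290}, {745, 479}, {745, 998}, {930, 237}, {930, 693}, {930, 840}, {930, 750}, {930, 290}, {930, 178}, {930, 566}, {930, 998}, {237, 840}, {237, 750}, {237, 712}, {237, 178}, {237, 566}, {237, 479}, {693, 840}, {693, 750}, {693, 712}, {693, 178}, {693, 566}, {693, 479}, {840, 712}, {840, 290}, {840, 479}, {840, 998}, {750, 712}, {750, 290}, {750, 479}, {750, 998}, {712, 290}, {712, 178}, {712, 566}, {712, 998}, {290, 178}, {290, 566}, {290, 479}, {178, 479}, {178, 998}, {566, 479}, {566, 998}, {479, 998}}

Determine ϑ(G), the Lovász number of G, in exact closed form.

5

N(998) = {745, 930, 840, 750, 712, 178, 566, 479}, |N(998)| = 8.
N(750) = {930, 237, 693, 712, 290, 479, 998}, |N(750)| = 7.
Vertex 290 has 8 neighbors: 745, 930, 840, 750, 712, 178, 566, 479.
N(693) = {745, 930, 840, 750, 712, 178, 566, 479}, |N(693)| = 8.
Complete multipartite on [5, 4, 3]: sandwich collapses at ϑ=5.
Numerically 5.00000000.
α=5, χ(Ḡ)=5; ϑ=5 lies between (collapsed).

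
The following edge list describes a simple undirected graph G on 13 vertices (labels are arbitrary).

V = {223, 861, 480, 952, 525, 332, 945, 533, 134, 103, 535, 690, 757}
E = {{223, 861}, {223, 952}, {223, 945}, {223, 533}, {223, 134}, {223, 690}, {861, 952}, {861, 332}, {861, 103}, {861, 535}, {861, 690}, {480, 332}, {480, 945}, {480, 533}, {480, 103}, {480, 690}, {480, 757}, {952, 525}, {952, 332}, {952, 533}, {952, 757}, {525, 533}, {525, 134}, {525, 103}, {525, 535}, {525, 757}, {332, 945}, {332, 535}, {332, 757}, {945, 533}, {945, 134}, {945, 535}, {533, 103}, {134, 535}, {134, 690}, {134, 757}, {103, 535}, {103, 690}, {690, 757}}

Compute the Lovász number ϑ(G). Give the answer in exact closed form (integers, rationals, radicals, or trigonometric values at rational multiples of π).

N(103) = {861, 480, 525, 533, 535, 690}, |N(103)| = 6.
N(945) = {223, 480, 332, 533, 134, 535}, |N(945)| = 6.
Vertex 535 has 6 neighbors: 861, 525, 332, 945, 134, 103.
Vertex 332 has 6 neighbors: 861, 480, 952, 945, 535, 757.
13-vertex 6-regular graph: SR(13,6,2,3) — a Paley graph.
A has 3 distinct eigenvalues ≈ [6.0, 1.303, -2.303].
ϑ = −N·λ_min/(λ_max−λ_min) = −13·(-sqrt(13)/2 - 1/2)/(6−(-sqrt(13)/2 - 1/2)) = sqrt(13).
Numerically 3.60555128.

sqrt(13)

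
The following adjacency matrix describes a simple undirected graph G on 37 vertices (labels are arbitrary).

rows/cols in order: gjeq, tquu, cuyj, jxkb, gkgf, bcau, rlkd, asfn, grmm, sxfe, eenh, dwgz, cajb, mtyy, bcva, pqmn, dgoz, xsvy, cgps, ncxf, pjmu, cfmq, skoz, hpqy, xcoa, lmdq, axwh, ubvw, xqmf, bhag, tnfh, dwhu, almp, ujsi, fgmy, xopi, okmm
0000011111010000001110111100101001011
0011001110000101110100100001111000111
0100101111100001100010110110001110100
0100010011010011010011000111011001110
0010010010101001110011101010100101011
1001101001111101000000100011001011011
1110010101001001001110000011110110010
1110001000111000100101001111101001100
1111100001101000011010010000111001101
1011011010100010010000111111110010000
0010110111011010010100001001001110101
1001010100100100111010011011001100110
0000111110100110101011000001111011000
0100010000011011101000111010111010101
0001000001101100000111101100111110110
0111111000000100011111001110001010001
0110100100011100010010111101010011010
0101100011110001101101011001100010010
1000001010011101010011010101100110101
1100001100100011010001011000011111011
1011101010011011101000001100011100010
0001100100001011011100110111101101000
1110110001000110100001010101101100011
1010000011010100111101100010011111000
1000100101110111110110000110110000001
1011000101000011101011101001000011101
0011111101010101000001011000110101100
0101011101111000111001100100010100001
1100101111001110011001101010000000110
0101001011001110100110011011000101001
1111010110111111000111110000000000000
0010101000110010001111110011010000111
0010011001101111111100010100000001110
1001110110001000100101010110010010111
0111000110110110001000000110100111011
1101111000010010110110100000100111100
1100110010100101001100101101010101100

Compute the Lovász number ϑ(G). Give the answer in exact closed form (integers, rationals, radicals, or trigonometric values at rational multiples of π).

Vertex xqmf has 18 neighbors: gjeq, tquu, gkgf, rlkd, asfn, grmm, sxfe, cajb, mtyy, bcva, xsvy, cgps, cfmq, skoz, xcoa, axwh, fgmy, xopi.
deg(sxfe) = 18; N(sxfe) = {gjeq, cuyj, jxkb, bcau, rlkd, grmm, eenh, bcva, xsvy, skoz, hpqy, xcoa, lmdq, axwh, ubvw, xqmf, bhag, almp}.
Vertex ncxf has 18 neighbors: gjeq, tquu, rlkd, asfn, eenh, bcva, pqmn, xsvy, cfmq, hpqy, xcoa, bhag, tnfh, dwhu, almp, ujsi, xopi, okmm.
N(pqmn) = {tquu, cuyj, jxkb, gkgf, bcau, rlkd, mtyy, xsvy, cgps, ncxf, pjmu, cfmq, xcoa, lmdq, axwh, tnfh, almp, okmm}, |N(pqmn)| = 18.
deg(v) = 18 for all v (|V|=37); strongly regular (37,18,8,9).
The 3 distinct eigenvalues: [18.0, 2.541, -3.541].
Lovász: ϑ = −37(-sqrt(37)/2 - 1/2)/(18+-(-sqrt(37)/2 - 1/2)) = sqrt(37).
≈ 6.082763 (to 6 d.p.).

sqrt(37)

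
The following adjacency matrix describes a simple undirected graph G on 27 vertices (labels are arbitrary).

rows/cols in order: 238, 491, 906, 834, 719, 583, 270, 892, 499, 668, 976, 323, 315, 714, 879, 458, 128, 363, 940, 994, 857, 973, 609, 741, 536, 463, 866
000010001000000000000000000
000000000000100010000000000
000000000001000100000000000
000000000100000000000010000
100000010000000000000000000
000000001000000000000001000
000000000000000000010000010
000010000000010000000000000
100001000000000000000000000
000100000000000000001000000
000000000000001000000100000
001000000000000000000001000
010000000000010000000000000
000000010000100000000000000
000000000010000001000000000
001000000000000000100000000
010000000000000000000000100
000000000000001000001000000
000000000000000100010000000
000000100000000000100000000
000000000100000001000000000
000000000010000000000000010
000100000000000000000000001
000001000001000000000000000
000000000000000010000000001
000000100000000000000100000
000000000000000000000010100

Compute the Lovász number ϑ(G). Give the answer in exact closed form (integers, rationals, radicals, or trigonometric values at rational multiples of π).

Vertex 834 has 2 neighbors: 668, 609.
N(976) = {879, 973}, |N(976)| = 2.
deg(583) = 2; N(583) = {499, 741}.
Vertex 857 has 2 neighbors: 668, 363.
27-vertex 2-regular graph: connected 2-regular on 27 ⇒ C_{27}.
spec(A) ≈ [2.0, 1.94609, 1.787265, 1.532089, 1.194317, 0.79216, 0.347296, -0.11629, -0.573606, -1.0, -1.372483, -1.670976, -1.879385, -1.986477] (distinct, 6 d.p.).
Lovász (edge-transitive): ϑ = −27·(-2*cos(pi/27))/((2)−(-2*cos(pi/27))) = 27*cos(pi/27)/(cos(pi/27) + 1).
ϑ(G) ≈ 13.4542.
Sandwich: α(G)=13 ≤ ϑ(G)=27*cos(pi/27)/(cos(pi/27) + 1) ≤ χ(Ḡ)=14 (both strict).

27*cos(pi/27)/(cos(pi/27) + 1)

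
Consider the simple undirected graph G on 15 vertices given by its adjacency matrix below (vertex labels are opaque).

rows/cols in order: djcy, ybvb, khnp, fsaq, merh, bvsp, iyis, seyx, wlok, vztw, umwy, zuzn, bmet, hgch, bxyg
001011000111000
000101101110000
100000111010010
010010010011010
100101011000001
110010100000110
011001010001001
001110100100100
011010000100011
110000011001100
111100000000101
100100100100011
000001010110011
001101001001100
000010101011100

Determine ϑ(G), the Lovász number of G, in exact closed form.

deg(umwy) = 6; N(umwy) = {djcy, ybvb, khnp, fsaq, bmet, bxyg}.
deg(iyis) = 6; N(iyis) = {ybvb, khnp, bvsp, seyx, zuzn, bxyg}.
Vertex bxyg has 6 neighbors: merh, iyis, wlok, umwy, zuzn, bmet.
Vertex ybvb has 6 neighbors: fsaq, bvsp, iyis, wlok, vztw, umwy.
6-regular, N=15; Kneser K(6,2) on C(6,2)=15 vertices.
A has 3 distinct eigenvalues ≈ [6.0, 1.0, -3.0].
With N=15: ϑ(G) = 15·(-1*(-3))/(6−(-3)) = 5.
Numerically 5.000000000.

5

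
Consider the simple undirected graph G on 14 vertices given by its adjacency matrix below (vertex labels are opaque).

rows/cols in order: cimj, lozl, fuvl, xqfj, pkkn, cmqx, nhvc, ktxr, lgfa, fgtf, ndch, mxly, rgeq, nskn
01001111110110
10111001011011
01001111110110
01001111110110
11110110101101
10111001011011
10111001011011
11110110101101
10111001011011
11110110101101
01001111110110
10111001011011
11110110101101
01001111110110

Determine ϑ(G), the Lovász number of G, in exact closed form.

deg(xqfj) = 9; N(xqfj) = {lozl, pkkn, cmqx, nhvc, ktxr, lgfa, fgtf, mxly, rgeq}.
deg(lgfa) = 9; N(lgfa) = {cimj, fuvl, xqfj, pkkn, ktxr, fgtf, ndch, rgeq, nskn}.
N(fuvl) = {lozl, pkkn, cmqx, nhvc, ktxr, lgfa, fgtf, mxly, rgeq}, |N(fuvl)| = 9.
Vertex cmqx has 9 neighbors: cimj, fuvl, xqfj, pkkn, ktxr, fgtf, ndch, rgeq, nskn.
K_{5,5,4} (perfect); ϑ(G) = α(G) = max{5,5,4} = 5.
≈ 5.000000000 (to 9 d.p.).
Lovász sandwich 5 ≤ 5 ≤ 5: collapsed.

5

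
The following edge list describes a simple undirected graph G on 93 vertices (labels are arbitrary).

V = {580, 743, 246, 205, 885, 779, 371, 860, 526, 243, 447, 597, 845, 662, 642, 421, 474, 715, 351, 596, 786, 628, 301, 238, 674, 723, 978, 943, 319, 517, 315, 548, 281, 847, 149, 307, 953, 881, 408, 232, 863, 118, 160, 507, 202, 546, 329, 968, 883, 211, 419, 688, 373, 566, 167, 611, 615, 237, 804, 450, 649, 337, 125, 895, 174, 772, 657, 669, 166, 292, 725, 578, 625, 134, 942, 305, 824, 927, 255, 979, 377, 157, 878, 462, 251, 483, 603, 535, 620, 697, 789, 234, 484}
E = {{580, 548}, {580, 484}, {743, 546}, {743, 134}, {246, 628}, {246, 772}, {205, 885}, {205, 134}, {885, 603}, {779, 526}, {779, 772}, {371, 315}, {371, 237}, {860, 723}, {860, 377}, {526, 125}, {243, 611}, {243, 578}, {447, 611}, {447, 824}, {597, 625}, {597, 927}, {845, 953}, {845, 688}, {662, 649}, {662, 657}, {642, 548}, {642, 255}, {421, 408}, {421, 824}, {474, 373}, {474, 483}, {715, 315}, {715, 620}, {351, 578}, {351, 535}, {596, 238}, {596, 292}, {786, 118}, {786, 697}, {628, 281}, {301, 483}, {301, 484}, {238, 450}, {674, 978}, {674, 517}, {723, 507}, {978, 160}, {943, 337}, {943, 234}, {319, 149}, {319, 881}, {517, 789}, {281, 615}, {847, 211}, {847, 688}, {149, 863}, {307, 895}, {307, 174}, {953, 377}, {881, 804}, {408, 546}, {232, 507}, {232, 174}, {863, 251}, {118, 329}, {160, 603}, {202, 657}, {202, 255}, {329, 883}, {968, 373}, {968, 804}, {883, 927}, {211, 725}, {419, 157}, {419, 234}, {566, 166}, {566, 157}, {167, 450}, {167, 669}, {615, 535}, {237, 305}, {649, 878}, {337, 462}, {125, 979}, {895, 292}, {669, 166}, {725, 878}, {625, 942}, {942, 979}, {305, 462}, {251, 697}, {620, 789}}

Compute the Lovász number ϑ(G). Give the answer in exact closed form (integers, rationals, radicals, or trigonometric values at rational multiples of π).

93*cos(pi/93)/(cos(pi/93) + 1)

Vertex 205 has 2 neighbors: 885, 134.
N(484) = {580, 301}, |N(484)| = 2.
deg(615) = 2; N(615) = {281, 535}.
Vertex 953 has 2 neighbors: 845, 377.
93-vertex 2-regular graph: a single 93-cycle (edge-transitive).
Distinct eigenvalues (to 5 d.p.): [2.0, 1.99544, 1.98177, 1.95906, 1.92741, 1.88697, 1.83792, 1.78048, 1.71491, 1.64153, 1.56065, 1.47265, 1.37793, 1.27693, 1.1701, 1.05793, 0.94093, 0.81964, 0.69461, 0.56641, 0.43563, 0.30286, 0.1687, 0.03378, -0.1013, -0.23591, -0.36945, -0.50131, -0.63087, -0.75756, -0.88079, -1.0, -1.11465, -1.22421, -1.32819, -1.42611, -1.51752, -1.602, -1.67918, -1.74869, -1.81023, -1.86351, -1.90828, -1.94434, -1.97154, -1.98974, -1.99886].
Lovász (edge-transitive): ϑ = −93·(-2*cos(pi/93))/((2)−(-2*cos(pi/93))) = 93*cos(pi/93)/(cos(pi/93) + 1).
Numerically 46.486731879.
46 ≤ 93*cos(pi/93)/(cos(pi/93) + 1) ≤ 47: both strict.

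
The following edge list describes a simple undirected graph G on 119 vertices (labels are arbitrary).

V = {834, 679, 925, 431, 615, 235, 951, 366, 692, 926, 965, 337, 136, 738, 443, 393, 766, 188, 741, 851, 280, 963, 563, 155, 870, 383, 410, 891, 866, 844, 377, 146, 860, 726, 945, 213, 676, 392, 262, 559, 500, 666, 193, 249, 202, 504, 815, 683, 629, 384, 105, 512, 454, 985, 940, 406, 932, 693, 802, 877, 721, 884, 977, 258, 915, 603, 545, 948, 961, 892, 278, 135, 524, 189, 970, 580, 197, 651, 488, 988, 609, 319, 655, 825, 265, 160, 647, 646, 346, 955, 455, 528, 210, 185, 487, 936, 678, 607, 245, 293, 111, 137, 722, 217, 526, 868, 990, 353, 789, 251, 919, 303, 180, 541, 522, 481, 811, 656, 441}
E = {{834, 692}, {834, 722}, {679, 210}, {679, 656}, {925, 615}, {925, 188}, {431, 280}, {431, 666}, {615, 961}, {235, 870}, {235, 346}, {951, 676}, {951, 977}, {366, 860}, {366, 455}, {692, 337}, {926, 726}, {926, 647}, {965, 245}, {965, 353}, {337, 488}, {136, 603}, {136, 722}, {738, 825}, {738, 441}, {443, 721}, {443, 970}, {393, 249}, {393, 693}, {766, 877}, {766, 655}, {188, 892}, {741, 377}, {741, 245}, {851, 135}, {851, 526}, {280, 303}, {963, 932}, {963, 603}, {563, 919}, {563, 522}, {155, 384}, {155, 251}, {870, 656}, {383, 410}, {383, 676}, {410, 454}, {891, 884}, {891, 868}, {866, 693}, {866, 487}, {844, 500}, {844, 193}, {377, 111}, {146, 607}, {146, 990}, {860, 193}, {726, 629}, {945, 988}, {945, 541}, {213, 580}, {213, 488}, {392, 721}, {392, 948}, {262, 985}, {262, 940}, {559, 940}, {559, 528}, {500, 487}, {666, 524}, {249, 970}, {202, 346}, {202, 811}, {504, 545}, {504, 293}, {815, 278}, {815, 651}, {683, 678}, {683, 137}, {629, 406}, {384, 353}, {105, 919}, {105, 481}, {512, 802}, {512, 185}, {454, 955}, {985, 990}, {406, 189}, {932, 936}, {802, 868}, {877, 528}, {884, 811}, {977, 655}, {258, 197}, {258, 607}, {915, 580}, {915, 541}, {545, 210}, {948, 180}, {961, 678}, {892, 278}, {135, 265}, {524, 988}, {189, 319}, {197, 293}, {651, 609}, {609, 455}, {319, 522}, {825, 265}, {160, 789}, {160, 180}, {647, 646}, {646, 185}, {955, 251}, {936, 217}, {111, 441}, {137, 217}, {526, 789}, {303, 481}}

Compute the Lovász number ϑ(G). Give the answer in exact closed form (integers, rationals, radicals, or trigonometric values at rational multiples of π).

119*cos(pi/119)/(cos(pi/119) + 1)

N(891) = {884, 868}, |N(891)| = 2.
Vertex 948 has 2 neighbors: 392, 180.
N(844) = {500, 193}, |N(844)| = 2.
N(455) = {366, 609}, |N(455)| = 2.
Regular of degree 2 on 119 vertices: a single 119-cycle (edge-transitive).
A has 60 distinct eigenvalues ≈ [2.0, 1.99721, 1.98886, 1.97496, 1.95556, 1.93071, 1.90047, 1.86494, 1.82422, 1.7784, 1.72763, 1.67205, 1.6118, 1.54707, 1.47802, 1.40485, 1.32776, 1.24698, 1.16272, 1.07522, 0.98472, 0.89148, 0.79575, 0.6978, 0.59791, 0.49636, 0.39342, 0.28938, 0.18454, 0.07918, -0.0264, -0.1319, -0.23704, -0.34152, -0.44504, -0.54733, -0.64808, -0.74704, -0.84391, -0.93843, -1.03033, -1.11936, -1.20527, -1.28782, -1.36678, -1.44194, -1.51307, -1.57999, -1.6425, -1.70043, -1.75363, -1.80194, -1.84522, -1.88337, -1.91626, -1.94381, -1.96595, -1.9826, -1.99373, -1.9993].
ϑ = −N·λ_min/(λ_max−λ_min) = −119·(-2*cos(pi/119))/(2−(-2*cos(pi/119))) = 119*cos(pi/119)/(cos(pi/119) + 1).
Numerically 59.4896.
Lovász sandwich 59 ≤ 119*cos(pi/119)/(cos(pi/119) + 1) ≤ 60: both strict.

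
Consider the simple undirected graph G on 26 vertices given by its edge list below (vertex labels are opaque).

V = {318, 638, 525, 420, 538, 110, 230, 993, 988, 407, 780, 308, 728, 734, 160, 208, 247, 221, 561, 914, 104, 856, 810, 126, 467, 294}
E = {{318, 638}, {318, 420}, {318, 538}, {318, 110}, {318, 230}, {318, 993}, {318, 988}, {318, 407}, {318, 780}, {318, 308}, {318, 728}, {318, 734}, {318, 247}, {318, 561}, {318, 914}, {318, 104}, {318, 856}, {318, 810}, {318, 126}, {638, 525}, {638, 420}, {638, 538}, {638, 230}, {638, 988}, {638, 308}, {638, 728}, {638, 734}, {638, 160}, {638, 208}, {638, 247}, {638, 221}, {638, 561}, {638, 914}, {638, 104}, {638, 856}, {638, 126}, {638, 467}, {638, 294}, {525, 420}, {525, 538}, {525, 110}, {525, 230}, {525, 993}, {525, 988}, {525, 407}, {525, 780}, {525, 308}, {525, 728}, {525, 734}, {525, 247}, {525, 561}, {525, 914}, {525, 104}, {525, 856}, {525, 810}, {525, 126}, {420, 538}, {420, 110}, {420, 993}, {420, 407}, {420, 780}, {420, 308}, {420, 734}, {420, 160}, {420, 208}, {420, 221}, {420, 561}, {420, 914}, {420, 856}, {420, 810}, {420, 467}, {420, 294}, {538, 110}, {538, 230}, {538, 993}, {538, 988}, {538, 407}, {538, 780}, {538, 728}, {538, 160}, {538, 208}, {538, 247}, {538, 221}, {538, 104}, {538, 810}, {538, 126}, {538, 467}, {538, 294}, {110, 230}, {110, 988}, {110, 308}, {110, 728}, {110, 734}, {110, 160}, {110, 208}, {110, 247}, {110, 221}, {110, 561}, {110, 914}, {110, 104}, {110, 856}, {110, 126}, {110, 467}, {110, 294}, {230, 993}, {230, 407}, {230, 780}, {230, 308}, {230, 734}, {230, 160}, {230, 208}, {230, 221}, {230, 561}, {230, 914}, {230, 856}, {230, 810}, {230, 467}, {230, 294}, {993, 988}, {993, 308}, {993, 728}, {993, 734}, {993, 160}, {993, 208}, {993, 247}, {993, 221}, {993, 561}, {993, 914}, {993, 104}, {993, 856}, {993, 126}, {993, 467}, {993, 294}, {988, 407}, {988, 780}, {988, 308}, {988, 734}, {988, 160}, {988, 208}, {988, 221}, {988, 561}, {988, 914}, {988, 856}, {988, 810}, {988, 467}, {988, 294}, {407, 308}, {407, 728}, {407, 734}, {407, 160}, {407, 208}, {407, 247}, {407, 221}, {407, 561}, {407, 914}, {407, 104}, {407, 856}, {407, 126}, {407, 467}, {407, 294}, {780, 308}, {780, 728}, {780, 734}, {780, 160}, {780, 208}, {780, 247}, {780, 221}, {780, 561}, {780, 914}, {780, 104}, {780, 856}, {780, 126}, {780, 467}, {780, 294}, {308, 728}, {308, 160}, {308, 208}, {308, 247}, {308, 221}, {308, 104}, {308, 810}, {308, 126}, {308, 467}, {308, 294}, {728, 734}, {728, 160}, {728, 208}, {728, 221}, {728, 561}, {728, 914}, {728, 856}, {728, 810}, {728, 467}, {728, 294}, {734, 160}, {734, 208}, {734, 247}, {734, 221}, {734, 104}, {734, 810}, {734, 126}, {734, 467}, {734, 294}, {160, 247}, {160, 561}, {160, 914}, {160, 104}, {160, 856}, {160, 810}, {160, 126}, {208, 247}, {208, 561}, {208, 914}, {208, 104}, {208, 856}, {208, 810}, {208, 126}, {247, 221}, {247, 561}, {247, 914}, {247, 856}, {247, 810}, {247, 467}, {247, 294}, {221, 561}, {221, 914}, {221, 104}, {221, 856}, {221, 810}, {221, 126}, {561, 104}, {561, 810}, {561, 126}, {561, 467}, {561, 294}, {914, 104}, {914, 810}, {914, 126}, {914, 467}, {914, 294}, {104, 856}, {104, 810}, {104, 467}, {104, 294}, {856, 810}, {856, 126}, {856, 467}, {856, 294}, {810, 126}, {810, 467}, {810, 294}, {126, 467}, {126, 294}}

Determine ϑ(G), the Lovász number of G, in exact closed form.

7

N(420) = {318, 638, 525, 538, 110, 993, 407, 780, 308, 734, 160, 208, 221, 561, 914, 856, 810, 467, 294}, |N(420)| = 19.
deg(247) = 19; N(247) = {318, 638, 525, 538, 110, 993, 407, 780, 308, 734, 160, 208, 221, 561, 914, 856, 810, 467, 294}.
N(110) = {318, 525, 420, 538, 230, 988, 308, 728, 734, 160, 208, 247, 221, 561, 914, 104, 856, 126, 467, 294}, |N(110)| = 20.
Vertex 993 has 20 neighbors: 318, 525, 420, 538, 230, 988, 308, 728, 734, 160, 208, 247, 221, 561, 914, 104, 856, 126, 467, 294.
Complete multipartite on [7, 7, 6, 6]: sandwich collapses at ϑ=7.
≈ 7.0000 (to 4 d.p.).
7 ≤ 7 ≤ 7: collapsed.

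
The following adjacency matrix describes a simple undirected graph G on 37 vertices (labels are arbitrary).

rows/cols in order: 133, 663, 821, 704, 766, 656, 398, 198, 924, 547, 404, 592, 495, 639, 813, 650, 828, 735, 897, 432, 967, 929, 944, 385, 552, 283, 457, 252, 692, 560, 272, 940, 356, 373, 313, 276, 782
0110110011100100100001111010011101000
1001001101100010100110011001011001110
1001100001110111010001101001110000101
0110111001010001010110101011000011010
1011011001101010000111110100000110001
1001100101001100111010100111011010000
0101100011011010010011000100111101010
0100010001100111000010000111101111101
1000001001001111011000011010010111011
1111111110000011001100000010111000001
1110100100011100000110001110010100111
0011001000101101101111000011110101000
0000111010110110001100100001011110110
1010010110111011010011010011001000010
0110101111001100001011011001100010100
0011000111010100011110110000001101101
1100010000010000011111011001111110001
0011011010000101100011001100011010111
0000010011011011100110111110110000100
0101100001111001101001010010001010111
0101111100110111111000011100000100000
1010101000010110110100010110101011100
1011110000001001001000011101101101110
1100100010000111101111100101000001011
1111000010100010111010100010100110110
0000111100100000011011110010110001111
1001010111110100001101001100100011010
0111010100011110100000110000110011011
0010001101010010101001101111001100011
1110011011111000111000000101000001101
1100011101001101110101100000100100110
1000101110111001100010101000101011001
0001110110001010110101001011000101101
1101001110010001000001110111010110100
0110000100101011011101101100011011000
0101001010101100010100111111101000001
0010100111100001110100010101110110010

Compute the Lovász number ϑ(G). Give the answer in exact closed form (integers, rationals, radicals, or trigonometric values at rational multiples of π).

N(735) = {821, 704, 656, 398, 924, 639, 650, 828, 967, 929, 552, 283, 560, 272, 356, 313, 276, 782}, |N(735)| = 18.
deg(276) = 18; N(276) = {663, 704, 398, 924, 404, 495, 639, 735, 432, 944, 385, 552, 283, 457, 252, 692, 272, 782}.
N(639) = {133, 821, 656, 198, 924, 404, 592, 495, 813, 650, 735, 967, 929, 385, 457, 252, 272, 276}, |N(639)| = 18.
Vertex 692 has 18 neighbors: 821, 398, 198, 547, 592, 813, 828, 897, 929, 944, 552, 283, 457, 252, 272, 940, 276, 782.
deg(v) = 18 for all v (|V|=37); Paley(37): SR with (k,λ,μ)=(18,8,9).
spec(A) ≈ [18.0, 2.541, -3.541] (distinct, 3 d.p.).
−37·(-sqrt(37)/2 - 1/2) / ((18)−(-sqrt(37)/2 - 1/2)) = sqrt(37) = ϑ(G).
ϑ(G) ≈ 6.0827625.

sqrt(37)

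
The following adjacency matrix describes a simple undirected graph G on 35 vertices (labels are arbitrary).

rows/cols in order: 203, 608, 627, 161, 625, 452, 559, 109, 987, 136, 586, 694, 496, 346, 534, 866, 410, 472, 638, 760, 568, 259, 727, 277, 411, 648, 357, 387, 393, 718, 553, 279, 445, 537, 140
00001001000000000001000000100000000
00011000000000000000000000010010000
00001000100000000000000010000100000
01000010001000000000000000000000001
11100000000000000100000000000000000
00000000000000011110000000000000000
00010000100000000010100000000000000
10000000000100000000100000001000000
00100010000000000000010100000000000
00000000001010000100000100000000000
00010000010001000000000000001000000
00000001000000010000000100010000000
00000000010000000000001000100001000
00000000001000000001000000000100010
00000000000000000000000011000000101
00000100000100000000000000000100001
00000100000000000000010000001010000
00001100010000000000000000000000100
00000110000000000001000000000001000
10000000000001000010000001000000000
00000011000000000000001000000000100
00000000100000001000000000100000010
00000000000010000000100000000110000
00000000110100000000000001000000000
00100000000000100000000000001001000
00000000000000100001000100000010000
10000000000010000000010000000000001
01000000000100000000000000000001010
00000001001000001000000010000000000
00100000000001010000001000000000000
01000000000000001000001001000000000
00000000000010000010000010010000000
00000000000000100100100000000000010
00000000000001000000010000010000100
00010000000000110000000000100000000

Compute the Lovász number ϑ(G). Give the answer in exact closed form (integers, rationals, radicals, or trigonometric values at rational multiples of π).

deg(866) = 4; N(866) = {452, 694, 718, 140}.
deg(694) = 4; N(694) = {109, 866, 277, 387}.
Vertex 452 has 4 neighbors: 866, 410, 472, 638.
N(727) = {496, 568, 718, 553}, |N(727)| = 4.
G on 35 vertices is 4-regular; Kneser K(7,3) on C(7,3)=35 vertices.
A has 4 distinct eigenvalues ≈ [4.0, 2.0, -1.0, -3.0].
With N=35: ϑ(G) = 35·(-1*(-3))/(4−(-3)) = 15.
Numerically 15.0000.

15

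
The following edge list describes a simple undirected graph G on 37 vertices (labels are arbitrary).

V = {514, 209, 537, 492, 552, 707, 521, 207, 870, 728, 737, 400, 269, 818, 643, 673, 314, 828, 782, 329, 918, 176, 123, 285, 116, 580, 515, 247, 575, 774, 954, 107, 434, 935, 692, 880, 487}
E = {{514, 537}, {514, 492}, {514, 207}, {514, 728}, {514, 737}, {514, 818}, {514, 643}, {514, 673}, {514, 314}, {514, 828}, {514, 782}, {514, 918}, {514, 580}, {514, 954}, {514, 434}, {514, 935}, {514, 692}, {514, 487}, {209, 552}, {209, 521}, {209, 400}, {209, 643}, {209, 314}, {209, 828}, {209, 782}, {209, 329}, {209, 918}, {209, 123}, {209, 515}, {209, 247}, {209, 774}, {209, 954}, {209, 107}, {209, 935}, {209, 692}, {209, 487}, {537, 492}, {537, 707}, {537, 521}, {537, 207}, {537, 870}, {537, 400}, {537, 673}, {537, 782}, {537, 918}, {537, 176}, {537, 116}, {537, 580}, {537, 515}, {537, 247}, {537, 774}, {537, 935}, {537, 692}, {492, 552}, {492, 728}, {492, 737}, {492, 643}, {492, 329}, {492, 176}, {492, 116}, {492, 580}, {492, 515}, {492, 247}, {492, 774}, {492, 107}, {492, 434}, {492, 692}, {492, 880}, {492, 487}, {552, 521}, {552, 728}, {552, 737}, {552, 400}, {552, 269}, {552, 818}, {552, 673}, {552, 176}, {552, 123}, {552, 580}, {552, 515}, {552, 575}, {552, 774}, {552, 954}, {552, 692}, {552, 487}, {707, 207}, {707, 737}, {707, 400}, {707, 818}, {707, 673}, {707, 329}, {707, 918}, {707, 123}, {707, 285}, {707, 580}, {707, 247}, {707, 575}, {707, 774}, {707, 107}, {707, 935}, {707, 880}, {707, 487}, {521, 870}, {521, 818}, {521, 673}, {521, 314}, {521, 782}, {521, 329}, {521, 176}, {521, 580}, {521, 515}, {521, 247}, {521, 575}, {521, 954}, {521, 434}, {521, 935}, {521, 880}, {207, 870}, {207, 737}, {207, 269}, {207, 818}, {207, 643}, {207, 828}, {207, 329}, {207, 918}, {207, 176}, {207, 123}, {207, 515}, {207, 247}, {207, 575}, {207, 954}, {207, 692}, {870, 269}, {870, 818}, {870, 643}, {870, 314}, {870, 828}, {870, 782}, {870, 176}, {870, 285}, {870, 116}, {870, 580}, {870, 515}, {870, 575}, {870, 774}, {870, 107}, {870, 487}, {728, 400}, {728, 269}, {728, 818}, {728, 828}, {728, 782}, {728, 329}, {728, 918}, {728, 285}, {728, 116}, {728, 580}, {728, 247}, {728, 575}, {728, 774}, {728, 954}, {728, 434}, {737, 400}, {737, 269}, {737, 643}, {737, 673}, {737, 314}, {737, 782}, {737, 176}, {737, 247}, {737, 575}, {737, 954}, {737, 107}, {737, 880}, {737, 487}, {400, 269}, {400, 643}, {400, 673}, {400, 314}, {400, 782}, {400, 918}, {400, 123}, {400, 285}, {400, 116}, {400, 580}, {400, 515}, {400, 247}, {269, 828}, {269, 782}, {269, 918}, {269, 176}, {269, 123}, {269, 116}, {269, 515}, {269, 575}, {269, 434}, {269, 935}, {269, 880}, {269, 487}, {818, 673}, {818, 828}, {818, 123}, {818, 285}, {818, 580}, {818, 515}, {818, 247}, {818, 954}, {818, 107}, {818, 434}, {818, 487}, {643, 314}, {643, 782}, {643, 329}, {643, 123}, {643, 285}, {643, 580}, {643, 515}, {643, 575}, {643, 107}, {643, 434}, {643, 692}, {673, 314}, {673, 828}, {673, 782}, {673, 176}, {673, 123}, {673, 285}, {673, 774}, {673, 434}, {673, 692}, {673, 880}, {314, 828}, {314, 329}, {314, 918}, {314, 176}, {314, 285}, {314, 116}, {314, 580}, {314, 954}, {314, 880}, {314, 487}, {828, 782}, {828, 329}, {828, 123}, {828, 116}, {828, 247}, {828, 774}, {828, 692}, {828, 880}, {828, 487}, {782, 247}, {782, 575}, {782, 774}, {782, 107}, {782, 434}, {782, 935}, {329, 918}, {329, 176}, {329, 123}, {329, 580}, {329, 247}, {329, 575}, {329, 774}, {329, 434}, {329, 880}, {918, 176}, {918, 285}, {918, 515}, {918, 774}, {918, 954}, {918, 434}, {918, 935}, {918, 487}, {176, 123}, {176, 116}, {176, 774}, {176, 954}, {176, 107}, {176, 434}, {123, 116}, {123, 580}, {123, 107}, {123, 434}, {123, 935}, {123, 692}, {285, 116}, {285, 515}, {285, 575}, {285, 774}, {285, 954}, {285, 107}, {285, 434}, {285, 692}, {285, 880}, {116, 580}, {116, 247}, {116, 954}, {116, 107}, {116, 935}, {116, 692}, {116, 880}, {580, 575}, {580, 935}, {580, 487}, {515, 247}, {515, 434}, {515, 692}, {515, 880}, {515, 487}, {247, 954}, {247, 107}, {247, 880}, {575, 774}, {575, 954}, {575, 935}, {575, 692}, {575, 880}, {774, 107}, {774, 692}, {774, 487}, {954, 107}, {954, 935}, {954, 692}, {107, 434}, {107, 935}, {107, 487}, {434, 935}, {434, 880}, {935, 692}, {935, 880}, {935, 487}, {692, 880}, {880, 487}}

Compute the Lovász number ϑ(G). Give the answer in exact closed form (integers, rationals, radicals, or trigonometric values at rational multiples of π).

sqrt(37)

N(400) = {209, 537, 552, 707, 728, 737, 269, 643, 673, 314, 782, 918, 123, 285, 116, 580, 515, 247}, |N(400)| = 18.
deg(209) = 18; N(209) = {552, 521, 400, 643, 314, 828, 782, 329, 918, 123, 515, 247, 774, 954, 107, 935, 692, 487}.
N(487) = {514, 209, 492, 552, 707, 870, 737, 269, 818, 314, 828, 918, 580, 515, 774, 107, 935, 880}, |N(487)| = 18.
deg(880) = 18; N(880) = {492, 707, 521, 737, 269, 673, 314, 828, 329, 285, 116, 515, 247, 575, 434, 935, 692, 487}.
Regular of degree 18 on 37 vertices: SR(37,18,8,9) — a Paley graph.
Distinct eigenvalues (to 5 d.p.): [18.0, 2.54138, -3.54138].
ϑ = −N·λ_min/(λ_max−λ_min) = −37·(-sqrt(37)/2 - 1/2)/(18−(-sqrt(37)/2 - 1/2)) = sqrt(37).
= 6.08276… (decimal).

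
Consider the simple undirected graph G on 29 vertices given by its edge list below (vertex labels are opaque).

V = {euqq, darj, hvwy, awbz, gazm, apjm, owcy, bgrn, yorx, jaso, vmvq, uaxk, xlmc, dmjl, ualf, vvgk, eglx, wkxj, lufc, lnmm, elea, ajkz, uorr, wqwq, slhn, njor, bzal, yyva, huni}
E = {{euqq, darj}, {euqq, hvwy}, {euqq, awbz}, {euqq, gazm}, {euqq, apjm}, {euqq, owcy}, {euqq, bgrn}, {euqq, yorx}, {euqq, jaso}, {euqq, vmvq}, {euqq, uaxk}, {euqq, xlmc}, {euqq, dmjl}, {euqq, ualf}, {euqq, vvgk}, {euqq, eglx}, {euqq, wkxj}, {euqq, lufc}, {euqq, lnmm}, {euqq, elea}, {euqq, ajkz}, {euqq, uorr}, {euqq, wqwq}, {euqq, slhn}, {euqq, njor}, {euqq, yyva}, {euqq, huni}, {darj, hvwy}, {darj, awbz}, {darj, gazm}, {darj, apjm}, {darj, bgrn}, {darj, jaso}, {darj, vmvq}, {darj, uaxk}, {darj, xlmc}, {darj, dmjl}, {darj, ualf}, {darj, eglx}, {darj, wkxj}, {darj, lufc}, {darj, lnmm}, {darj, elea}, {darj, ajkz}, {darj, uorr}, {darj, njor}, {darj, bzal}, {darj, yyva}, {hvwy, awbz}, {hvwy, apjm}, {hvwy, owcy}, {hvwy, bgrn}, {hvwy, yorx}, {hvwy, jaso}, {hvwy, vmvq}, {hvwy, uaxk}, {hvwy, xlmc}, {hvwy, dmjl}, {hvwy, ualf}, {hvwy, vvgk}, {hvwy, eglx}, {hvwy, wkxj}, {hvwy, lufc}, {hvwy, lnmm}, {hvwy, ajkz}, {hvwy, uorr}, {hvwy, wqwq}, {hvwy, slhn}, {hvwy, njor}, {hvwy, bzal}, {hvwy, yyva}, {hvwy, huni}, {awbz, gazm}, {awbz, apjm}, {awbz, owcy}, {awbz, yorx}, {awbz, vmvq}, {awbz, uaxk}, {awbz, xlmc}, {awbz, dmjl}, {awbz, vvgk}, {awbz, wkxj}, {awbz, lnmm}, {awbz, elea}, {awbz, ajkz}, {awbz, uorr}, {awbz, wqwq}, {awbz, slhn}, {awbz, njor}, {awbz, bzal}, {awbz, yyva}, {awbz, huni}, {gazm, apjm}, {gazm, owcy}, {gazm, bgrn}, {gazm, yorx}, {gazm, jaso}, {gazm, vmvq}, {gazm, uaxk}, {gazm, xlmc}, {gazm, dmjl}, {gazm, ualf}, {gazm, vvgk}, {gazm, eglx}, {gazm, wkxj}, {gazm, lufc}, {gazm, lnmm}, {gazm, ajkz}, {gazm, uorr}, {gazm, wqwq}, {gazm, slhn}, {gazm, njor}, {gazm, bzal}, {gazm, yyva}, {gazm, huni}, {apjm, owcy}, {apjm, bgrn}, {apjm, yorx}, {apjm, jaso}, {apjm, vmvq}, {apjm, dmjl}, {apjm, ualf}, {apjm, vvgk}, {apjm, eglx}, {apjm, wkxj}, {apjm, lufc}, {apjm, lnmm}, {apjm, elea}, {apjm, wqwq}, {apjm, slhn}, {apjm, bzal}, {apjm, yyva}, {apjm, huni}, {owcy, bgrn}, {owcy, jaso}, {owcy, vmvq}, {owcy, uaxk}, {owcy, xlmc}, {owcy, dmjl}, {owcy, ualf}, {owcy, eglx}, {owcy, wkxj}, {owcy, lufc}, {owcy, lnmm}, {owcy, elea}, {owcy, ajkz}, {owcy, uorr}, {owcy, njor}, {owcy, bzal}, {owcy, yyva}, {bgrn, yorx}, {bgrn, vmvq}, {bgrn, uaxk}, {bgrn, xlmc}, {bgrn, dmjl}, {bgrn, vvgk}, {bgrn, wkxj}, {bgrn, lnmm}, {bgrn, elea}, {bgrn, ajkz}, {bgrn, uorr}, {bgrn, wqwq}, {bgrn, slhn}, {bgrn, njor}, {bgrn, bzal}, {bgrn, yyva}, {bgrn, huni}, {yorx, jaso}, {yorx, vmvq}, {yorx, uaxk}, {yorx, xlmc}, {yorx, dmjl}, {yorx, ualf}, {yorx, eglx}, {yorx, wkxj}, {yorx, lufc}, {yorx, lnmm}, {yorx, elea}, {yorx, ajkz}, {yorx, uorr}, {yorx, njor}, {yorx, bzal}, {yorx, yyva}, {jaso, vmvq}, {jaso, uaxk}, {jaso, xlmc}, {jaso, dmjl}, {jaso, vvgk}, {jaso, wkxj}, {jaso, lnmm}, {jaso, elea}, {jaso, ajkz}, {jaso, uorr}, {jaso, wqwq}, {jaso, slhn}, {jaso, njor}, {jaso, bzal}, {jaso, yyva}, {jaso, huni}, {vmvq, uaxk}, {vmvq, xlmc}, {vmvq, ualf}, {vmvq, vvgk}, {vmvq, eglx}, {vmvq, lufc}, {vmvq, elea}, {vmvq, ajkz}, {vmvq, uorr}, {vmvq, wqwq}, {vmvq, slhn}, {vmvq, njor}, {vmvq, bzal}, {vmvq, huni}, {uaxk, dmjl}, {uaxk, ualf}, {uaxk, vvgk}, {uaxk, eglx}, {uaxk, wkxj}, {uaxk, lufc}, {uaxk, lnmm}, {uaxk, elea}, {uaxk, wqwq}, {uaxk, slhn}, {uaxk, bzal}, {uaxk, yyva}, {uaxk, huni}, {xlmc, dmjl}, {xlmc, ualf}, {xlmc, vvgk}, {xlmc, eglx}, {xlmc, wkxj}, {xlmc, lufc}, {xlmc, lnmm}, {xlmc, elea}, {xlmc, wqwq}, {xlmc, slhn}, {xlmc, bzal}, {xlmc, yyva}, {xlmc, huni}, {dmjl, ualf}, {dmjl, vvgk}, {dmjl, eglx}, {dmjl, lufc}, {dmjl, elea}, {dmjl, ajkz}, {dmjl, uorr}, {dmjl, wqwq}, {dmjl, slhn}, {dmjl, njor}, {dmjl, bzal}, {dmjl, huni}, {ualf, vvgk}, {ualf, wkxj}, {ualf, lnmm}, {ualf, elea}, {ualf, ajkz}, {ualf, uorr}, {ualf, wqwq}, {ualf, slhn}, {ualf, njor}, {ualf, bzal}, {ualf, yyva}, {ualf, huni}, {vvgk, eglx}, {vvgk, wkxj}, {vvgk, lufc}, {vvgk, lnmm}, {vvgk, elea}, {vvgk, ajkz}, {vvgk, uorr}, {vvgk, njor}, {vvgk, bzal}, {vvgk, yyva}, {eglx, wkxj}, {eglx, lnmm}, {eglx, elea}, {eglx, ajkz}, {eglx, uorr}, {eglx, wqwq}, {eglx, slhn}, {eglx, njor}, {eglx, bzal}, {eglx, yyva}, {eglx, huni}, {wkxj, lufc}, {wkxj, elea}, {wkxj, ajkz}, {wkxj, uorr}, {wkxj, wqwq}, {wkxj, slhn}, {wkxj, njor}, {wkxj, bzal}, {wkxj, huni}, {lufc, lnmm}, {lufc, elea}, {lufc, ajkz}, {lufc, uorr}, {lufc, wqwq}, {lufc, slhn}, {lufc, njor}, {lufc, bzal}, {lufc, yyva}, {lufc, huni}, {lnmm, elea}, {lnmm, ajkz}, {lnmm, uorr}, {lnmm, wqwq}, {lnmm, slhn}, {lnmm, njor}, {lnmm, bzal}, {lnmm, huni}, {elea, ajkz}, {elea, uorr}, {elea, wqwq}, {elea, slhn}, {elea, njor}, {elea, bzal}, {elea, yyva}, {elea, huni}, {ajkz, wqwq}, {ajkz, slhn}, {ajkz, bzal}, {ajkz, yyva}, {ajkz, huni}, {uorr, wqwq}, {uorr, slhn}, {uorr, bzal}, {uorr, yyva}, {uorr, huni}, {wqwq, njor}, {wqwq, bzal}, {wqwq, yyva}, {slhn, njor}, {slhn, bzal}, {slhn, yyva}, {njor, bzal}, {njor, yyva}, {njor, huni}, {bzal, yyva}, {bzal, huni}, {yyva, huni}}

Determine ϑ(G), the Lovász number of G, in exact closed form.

N(ajkz) = {euqq, darj, hvwy, awbz, gazm, owcy, bgrn, yorx, jaso, vmvq, dmjl, ualf, vvgk, eglx, wkxj, lufc, lnmm, elea, wqwq, slhn, bzal, yyva, huni}, |N(ajkz)| = 23.
deg(dmjl) = 24; N(dmjl) = {euqq, darj, hvwy, awbz, gazm, apjm, owcy, bgrn, yorx, jaso, uaxk, xlmc, ualf, vvgk, eglx, lufc, elea, ajkz, uorr, wqwq, slhn, njor, bzal, huni}.
Vertex hvwy has 26 neighbors: euqq, darj, awbz, apjm, owcy, bgrn, yorx, jaso, vmvq, uaxk, xlmc, dmjl, ualf, vvgk, eglx, wkxj, lufc, lnmm, ajkz, uorr, wqwq, slhn, njor, bzal, yyva, huni.
Vertex xlmc has 23 neighbors: euqq, darj, hvwy, awbz, gazm, owcy, bgrn, yorx, jaso, vmvq, dmjl, ualf, vvgk, eglx, wkxj, lufc, lnmm, elea, wqwq, slhn, bzal, yyva, huni.
Complete 6-partite, parts [7, 6, 6, 5, 3, 2]: perfect, ϑ = α = 7.
≈ 7.00000000 (to 8 d.p.).
Lovász sandwich 7 ≤ 7 ≤ 7: collapsed.

7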